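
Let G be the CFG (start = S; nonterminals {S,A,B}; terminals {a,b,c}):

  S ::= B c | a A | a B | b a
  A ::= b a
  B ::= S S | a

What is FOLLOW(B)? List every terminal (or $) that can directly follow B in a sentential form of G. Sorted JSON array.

Compute FIRST by fixpoint:
round 1:
  A via A→b a: +{b}
  B via B→a: +{a}
  S via S→B c: +{a}
  S via S→b a: +{b}
  FIRST[S]={a,b}  FIRST[A]={b}  FIRST[B]={a}
round 2:
  B via B→S S: +{b}
  FIRST[S]={a,b}  FIRST[A]={b}  FIRST[B]={a,b}
round 3: (stable)
  FIRST[S]={a,b}  FIRST[A]={b}  FIRST[B]={a,b}

FOLLOW iteration:
seed FOLLOW(S) with $
round 1:
  B→S S: FOLLOW(S) ⊇ FIRST(S) = {a,b}; new: +{a,b}
  S→B c: FOLLOW(B) ⊇ FIRST(c) = {c}; new: +{c}
  S→a A: FOLLOW(A) ⊇ FOLLOW(S) ⊇ {$,a,b}; new: +{$,a,b}
  S→a B: FOLLOW(B) ⊇ FOLLOW(S) ⊇ {$,a,b}; new: +{$,a,b}
  FOLLOW[S]={$,a,b}  FOLLOW[A]={$,a,b}  FOLLOW[B]={$,a,b,c}
round 2:
  B→S S: FOLLOW(S) ⊇ FOLLOW(B) ⊇ {$,a,b,c}; new: +{c}
  S→a A: FOLLOW(A) ⊇ FOLLOW(S) ⊇ {$,a,b,c}; new: +{c}
  FOLLOW[S]={$,a,b,c}  FOLLOW[A]={$,a,b,c}  FOLLOW[B]={$,a,b,c}
round 3: — fixpoint
  FOLLOW[S]={$,a,b,c}  FOLLOW[A]={$,a,b,c}  FOLLOW[B]={$,a,b,c}

FOLLOW(B) = ["$", "a", "b", "c"]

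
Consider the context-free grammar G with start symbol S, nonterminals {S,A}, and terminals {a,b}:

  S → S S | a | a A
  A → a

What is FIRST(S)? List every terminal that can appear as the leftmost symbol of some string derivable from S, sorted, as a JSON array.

FIRST sets, iterate to fixpoint:
iter 1:
  A via A→a: +{a}
  S via S→a: +{a}
  FIRST(S)={a}  FIRST(A)={a}
iter 2: (stable)
  FIRST(S)={a}  FIRST(A)={a}

FIRST(S) = ["a"]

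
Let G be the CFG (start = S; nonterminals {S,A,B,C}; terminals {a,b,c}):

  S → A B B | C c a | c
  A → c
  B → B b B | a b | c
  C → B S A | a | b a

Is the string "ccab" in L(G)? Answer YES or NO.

CNF form of G:
  S -> A X5 | C X6 | c
  A -> c
  B -> B X3 | T1 T0 | c
  C -> B X4 | T0 T1 | a
  T0 -> b
  T1 -> a
  T2 -> c
  X3 -> T0 B
  X4 -> S A
  X5 -> B B
  X6 -> T2 T1

CYK table (by increasing span):
  [0..0]={A,B,S,T2}  "c"  orig:{A,B,S}
  [1..1]={A,B,S,T2}  "c"  orig:{A,B,S}
  [2..2]={C,T1}  "a"  orig:{C}
  [3..3]={T0}  "b"  orig:{}
  [0..1]={X4,X5}  "cc"  orig:{}
  [1..2]={X6}  "ca"  orig:{}
  [2..3]={B}  "ab"
  [0..2]=∅  "cca"
  [1..3]={X5}  "cab"  orig:{}
  [0..3]={S}  "ccab"

S ∈ T[0,3] ⇒ YES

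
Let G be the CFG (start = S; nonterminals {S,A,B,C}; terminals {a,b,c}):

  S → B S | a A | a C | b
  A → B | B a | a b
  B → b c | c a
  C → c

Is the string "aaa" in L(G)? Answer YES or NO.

Convert to CNF:
  S -> B S | T0 A | T0 C | b
  A -> B T0 | T0 T1 | T1 T2 | T2 T0
  B -> T1 T2 | T2 T0
  C -> c
  T0 -> a
  T1 -> b
  T2 -> c

CYK table (by increasing span):
  [0..0]={T0}  "a"  orig:{}
  [1..1]={T0}  "a"  orig:{}
  [2..2]={T0}  "a"  orig:{}
  [0..1]=∅  "aa"
  [1..2]=∅  "aa"
  [0..2]=∅  "aaa"

S ∉ T[0,2] ⇒ NO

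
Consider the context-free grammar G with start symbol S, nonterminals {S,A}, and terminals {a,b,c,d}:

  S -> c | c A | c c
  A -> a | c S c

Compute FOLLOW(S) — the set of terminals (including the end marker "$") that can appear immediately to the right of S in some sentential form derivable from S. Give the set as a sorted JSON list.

FIRST iteration:
round 1:
  A via A→a: +{a}
  A via A→c S c: +{c}
  S via S→c: +{c}
  FIRST(S)={c}  FIRST(A)={a,c}
round 2: — fixpoint
  FIRST(S)={c}  FIRST(A)={a,c}

FOLLOW sets:
FOLLOW(S) := {$}
round 1:
  A→c S c: FOLLOW(S) ⊇ FIRST(c) = {c}; new: +{c}
  S→c A: FOLLOW(A) ⊇ FOLLOW(S) ⊇ {$,c}; new: +{$,c}
  FOLLOW[S]={$,c}  FOLLOW[A]={$,c}
round 2: (stable)
  FOLLOW[S]={$,c}  FOLLOW[A]={$,c}

FOLLOW(S) = ["$", "c"]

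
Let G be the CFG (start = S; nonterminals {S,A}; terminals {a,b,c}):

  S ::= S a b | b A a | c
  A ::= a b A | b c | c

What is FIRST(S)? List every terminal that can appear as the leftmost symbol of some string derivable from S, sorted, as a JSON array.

FIRST iteration:
pass 1:
  A via A→a b A: +{a}
  A via A→b c: +{b}
  A via A→c: +{c}
  S via S→b A a: +{b}
  S via S→c: +{c}
  FIRST(S)={b,c}  FIRST(A)={a,b,c}
pass 2: (no change)
  FIRST(S)={b,c}  FIRST(A)={a,b,c}

FIRST(S) = ["b", "c"]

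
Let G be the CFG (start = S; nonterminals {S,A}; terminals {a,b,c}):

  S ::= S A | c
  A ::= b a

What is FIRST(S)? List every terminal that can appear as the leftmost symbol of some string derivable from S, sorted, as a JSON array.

FIRST sets, iterate to fixpoint:
iter 1:
  A via A→b a: +{b}
  S via S→c: +{c}
  FIRST[S]={c}  FIRST[A]={b}
iter 2: done
  FIRST[S]={c}  FIRST[A]={b}

FIRST(S) = ["c"]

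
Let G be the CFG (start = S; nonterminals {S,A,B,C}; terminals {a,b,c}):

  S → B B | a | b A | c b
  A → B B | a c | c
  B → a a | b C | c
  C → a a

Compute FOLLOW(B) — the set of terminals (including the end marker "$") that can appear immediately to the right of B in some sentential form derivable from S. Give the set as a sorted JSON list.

FIRST iteration:
pass 1:
  A via A→a c: +{a}
  A via A→c: +{c}
  B via B→a a: +{a}
  B via B→b C: +{b}
  B via B→c: +{c}
  C via C→a a: +{a}
  S via S→B B: +{a,b,c}
  FIRST[S]={a,b,c}  FIRST[A]={a,c}  FIRST[B]={a,b,c}  FIRST[C]={a}
pass 2:
  A via A→B B: +{b}
  FIRST[S]={a,b,c}  FIRST[A]={a,b,c}  FIRST[B]={a,b,c}  FIRST[C]={a}
pass 3: — fixpoint
  FIRST[S]={a,b,c}  FIRST[A]={a,b,c}  FIRST[B]={a,b,c}  FIRST[C]={a}

Compute FOLLOW by fixpoint:
initialize: $ ∈ FOLLOW(S)
pass 1:
  A→B B: FOLLOW(B) ⊇ FIRST(B) = {a,b,c}; new: +{a,b,c}
  B→b C: FOLLOW(C) ⊇ FOLLOW(B) ⊇ {a,b,c}; new: +{a,b,c}
  S→B B: FOLLOW(B) ⊇ FOLLOW(S) ⊇ {$}; new: +{$}
  S→b A: FOLLOW(A) ⊇ FOLLOW(S) ⊇ {$}; new: +{$}
  FOLLOW(S)={$}  FOLLOW(A)={$}  FOLLOW(B)={$,a,b,c}  FOLLOW(C)={a,b,c}
pass 2:
  B→b C: FOLLOW(C) ⊇ FOLLOW(B) ⊇ {$,a,b,c}; new: +{$}
  FOLLOW(S)={$}  FOLLOW(A)={$}  FOLLOW(B)={$,a,b,c}  FOLLOW(C)={$,a,b,c}
pass 3: done
  FOLLOW(S)={$}  FOLLOW(A)={$}  FOLLOW(B)={$,a,b,c}  FOLLOW(C)={$,a,b,c}

FOLLOW(B) = ["$", "a", "b", "c"]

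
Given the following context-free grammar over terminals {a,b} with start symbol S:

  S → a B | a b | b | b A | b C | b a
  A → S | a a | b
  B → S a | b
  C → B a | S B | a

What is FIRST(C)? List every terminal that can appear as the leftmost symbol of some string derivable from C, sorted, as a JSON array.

FIRST iteration:
iter 1:
  A via A→a a: +{a}
  A via A→b: +{b}
  B via B→b: +{b}
  C via C→B a: +{b}
  C via C→a: +{a}
  S via S→a B: +{a}
  S via S→b: +{b}
  S: {a,b}  A: {a,b}  B: {b}  C: {a,b}
iter 2:
  B via B→S a: +{a}
  S: {a,b}  A: {a,b}  B: {a,b}  C: {a,b}
iter 3: — fixpoint
  S: {a,b}  A: {a,b}  B: {a,b}  C: {a,b}

FIRST(C) = ["a", "b"]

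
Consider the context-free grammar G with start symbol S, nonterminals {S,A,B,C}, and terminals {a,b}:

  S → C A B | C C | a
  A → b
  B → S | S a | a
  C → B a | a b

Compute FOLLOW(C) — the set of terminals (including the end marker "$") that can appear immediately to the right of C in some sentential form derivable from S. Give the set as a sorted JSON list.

FIRST sets, iterate to fixpoint:
pass 1:
  A via A→b: +{b}
  B via B→a: +{a}
  C via C→B a: +{a}
  S via S→C A B: +{a}
  FIRST[S]={a}  FIRST[A]={b}  FIRST[B]={a}  FIRST[C]={a}
pass 2: (stable)
  FIRST[S]={a}  FIRST[A]={b}  FIRST[B]={a}  FIRST[C]={a}

FOLLOW sets:
seed FOLLOW(S) with $
iter 1:
  B→S a: FOLLOW(S) ⊇ FIRST(a) = {a}; new: +{a}
  C→B a: FOLLOW(B) ⊇ FIRST(a) = {a}; new: +{a}
  S→C A B: FOLLOW(C) ⊇ FIRST(A) = {b}; new: +{b}
  S→C A B: FOLLOW(A) ⊇ FIRST(B) = {a}; new: +{a}
  S→C A B: FOLLOW(B) ⊇ FOLLOW(S) ⊇ {$,a}; new: +{$}
  S→C C: FOLLOW(C) ⊇ FIRST(C) = {a}; new: +{a}
  S→C C: FOLLOW(C) ⊇ FOLLOW(S) ⊇ {$,a}; new: +{$}
  S: {$,a}  A: {a}  B: {$,a}  C: {$,a,b}
iter 2: done
  S: {$,a}  A: {a}  B: {$,a}  C: {$,a,b}

FOLLOW(C) = ["$", "a", "b"]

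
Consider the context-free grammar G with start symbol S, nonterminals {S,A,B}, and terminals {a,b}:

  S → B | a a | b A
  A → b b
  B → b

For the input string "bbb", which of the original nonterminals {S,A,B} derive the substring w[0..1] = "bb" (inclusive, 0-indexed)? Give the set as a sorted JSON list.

CNF form of G:
  S -> T0 A | T1 T1 | b
  A -> T0 T0
  B -> b
  T0 -> b
  T1 -> a

CYK fill — only the sub-triangle for w[0..1]:
  [0..0]={B,S,T0}  "b"  orig:{B,S}
  [1..1]={B,S,T0}  "b"  orig:{B,S}
  [0..1]={A}  "bb"

Original NTs in T[0,1] deriving "bb": ["A"]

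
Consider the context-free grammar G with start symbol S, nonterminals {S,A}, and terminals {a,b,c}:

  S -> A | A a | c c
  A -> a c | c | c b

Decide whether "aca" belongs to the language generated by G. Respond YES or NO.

CNF form of G:
  S -> A T0 | T0 T1 | T1 T1 | T1 T2 | c
  A -> T0 T1 | T1 T2 | c
  T0 -> a
  T1 -> c
  T2 -> b

CYK fill:
  cell(0,0) a: {T0}  orig:{}
  cell(1,1) c: {A,S,T1}  orig:{A,S}
  cell(2,2) a: {T0}  orig:{}
  cell(0,1) ac: {A,S}
  cell(1,2) ca: {S}
  cell(0,2) aca: {S}

S ∈ T[0,2] ⇒ YES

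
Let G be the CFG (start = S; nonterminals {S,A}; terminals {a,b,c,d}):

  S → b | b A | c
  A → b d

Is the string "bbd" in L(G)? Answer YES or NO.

Convert to CNF:
  S -> T0 A | b | c
  A -> T0 T1
  T0 -> b
  T1 -> d

CYK fill:
  cell(0,0) b: {S,T0}  orig:{S}
  cell(1,1) b: {S,T0}  orig:{S}
  cell(2,2) d: {T1}  orig:{}
  cell(0,1) bb: ∅
  cell(1,2) bd: {A}
  cell(0,2) bbd: {S}

S ∈ T[0,2] ⇒ YES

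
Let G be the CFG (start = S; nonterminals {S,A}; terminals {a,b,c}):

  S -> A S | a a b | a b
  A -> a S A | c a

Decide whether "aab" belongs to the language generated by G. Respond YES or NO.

Convert to CNF:
  S -> A S | T0 T2 | T0 X4
  A -> T0 X3 | T1 T0
  T0 -> a
  T1 -> c
  T2 -> b
  X3 -> S A
  X4 -> T0 T2

Fill CYK table bottom-up:
  [0..0]={T0}  "a"  orig:{}
  [1..1]={T0}  "a"  orig:{}
  [2..2]={T2}  "b"  orig:{}
  [0..1]=∅  "aa"
  [1..2]={S,X4}  "ab"  orig:{S}
  [0..2]={S}  "aab"

S ∈ T[0,2] ⇒ YES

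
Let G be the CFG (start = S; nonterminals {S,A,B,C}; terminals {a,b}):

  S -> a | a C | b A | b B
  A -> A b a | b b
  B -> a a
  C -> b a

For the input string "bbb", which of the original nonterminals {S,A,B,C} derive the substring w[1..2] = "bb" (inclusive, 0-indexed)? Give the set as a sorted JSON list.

CNF form of G:
  S -> T0 A | T0 B | T1 C | a
  A -> A X2 | T0 T0
  B -> T1 T1
  C -> T0 T1
  T0 -> b
  T1 -> a
  X2 -> T0 T1

CYK table (by increasing span) (cells [i..j] with 1 ≤ i ≤ j ≤ 2 only):
  T[1,1] 'b' = {T0}  orig:{}
  T[2,2] 'b' = {T0}  orig:{}
  T[1,2] 'bb' = {A}

Original NTs in T[1,2] deriving "bb": ["A"]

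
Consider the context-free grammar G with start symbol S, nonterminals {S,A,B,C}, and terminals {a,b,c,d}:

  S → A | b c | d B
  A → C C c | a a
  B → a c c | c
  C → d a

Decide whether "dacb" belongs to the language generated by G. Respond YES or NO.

Convert to CNF:
  S -> C X6 | T1 T1 | T2 B | T3 T0
  A -> C X4 | T1 T1
  B -> T1 X5 | c
  C -> T2 T1
  T0 -> c
  T1 -> a
  T2 -> d
  T3 -> b
  X4 -> C T0
  X5 -> T0 T0
  X6 -> C T0

CYK table (by increasing span):
  T[0,0] 'd' = {T2}  orig:{}
  T[1,1] 'a' = {T1}  orig:{}
  T[2,2] 'c' = {B,T0}  orig:{B}
  T[3,3] 'b' = {T3}  orig:{}
  T[0,1] 'da' = {C}
  T[1,2] 'ac' = ∅
  T[2,3] 'cb' = ∅
  T[0,2] 'dac' = {X4,X6}  orig:{}
  T[1,3] 'acb' = ∅
  T[0,3] 'dacb' = ∅

S ∉ T[0,3] ⇒ NO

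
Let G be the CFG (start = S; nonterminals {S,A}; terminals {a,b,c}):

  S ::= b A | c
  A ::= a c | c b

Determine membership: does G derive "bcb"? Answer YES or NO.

CNF form of G:
  S -> T2 A | c
  A -> T0 T1 | T1 T2
  T0 -> a
  T1 -> c
  T2 -> b

CYK table (by increasing span):
  cell(0,0) b: {T2}  orig:{}
  cell(1,1) c: {S,T1}  orig:{S}
  cell(2,2) b: {T2}  orig:{}
  cell(0,1) bc: ∅
  cell(1,2) cb: {A}
  cell(0,2) bcb: {S}

S ∈ T[0,2] ⇒ YES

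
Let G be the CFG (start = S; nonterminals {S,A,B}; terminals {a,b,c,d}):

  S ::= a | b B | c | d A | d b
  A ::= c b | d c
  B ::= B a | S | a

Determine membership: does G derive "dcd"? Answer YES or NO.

CNF form of G:
  S -> T1 B | T2 A | T2 T1 | a | c
  A -> T0 T1 | T2 T0
  B -> B T3 | T1 B | T2 A | T2 T1 | a | c
  T0 -> c
  T1 -> b
  T2 -> d
  T3 -> a

CYK table (by increasing span):
  cell(0,0) d: {T2}  orig:{}
  cell(1,1) c: {B,S,T0}  orig:{B,S}
  cell(2,2) d: {T2}  orig:{}
  cell(0,1) dc: {A}
  cell(1,2) cd: ∅
  cell(0,2) dcd: ∅

S ∉ T[0,2] ⇒ NO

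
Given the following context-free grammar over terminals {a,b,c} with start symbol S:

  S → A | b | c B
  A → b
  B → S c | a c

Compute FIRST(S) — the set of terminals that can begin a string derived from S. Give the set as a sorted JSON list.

Compute FIRST by fixpoint:
round 1:
  A via A→b: +{b}
  B via B→a c: +{a}
  S via S→A: +{b}
  S via S→c B: +{c}
  FIRST(S)={b,c}  FIRST(A)={b}  FIRST(B)={a}
round 2:
  B via B→S c: +{b,c}
  FIRST(S)={b,c}  FIRST(A)={b}  FIRST(B)={a,b,c}
round 3: (no change)
  FIRST(S)={b,c}  FIRST(A)={b}  FIRST(B)={a,b,c}

FIRST(S) = ["b", "c"]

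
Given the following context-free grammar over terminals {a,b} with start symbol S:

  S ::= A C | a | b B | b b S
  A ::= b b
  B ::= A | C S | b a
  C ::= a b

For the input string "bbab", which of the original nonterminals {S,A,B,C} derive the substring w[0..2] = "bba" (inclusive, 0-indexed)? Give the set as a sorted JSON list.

Convert to CNF:
  S -> A C | T0 B | T0 X2 | a
  A -> T0 T0
  B -> C S | T0 T0 | T0 T1
  C -> T1 T0
  T0 -> b
  T1 -> a
  X2 -> T0 S

CYK table (by increasing span), restricted to cells inside w[0..2]:
  [0..0]={T0}  "b"  orig:{}
  [1..1]={T0}  "b"  orig:{}
  [2..2]={S,T1}  "a"  orig:{S}
  [0..1]={A,B}  "bb"
  [1..2]={B,X2}  "ba"  orig:{B}
  [0..2]={S}  "bba"

Original NTs in T[0,2] deriving "bba": ["S"]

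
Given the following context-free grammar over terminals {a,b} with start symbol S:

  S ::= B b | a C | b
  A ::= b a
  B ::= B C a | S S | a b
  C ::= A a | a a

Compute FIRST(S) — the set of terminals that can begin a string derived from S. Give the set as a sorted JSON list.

FIRST iteration:
pass 1:
  A via A→b a: +{b}
  B via B→a b: +{a}
  C via C→A a: +{b}
  C via C→a a: +{a}
  S via S→B b: +{a}
  S via S→b: +{b}
  FIRST[S]={a,b}  FIRST[A]={b}  FIRST[B]={a}  FIRST[C]={a,b}
pass 2:
  B via B→S S: +{b}
  FIRST[S]={a,b}  FIRST[A]={b}  FIRST[B]={a,b}  FIRST[C]={a,b}
pass 3: (stable)
  FIRST[S]={a,b}  FIRST[A]={b}  FIRST[B]={a,b}  FIRST[C]={a,b}

FIRST(S) = ["a", "b"]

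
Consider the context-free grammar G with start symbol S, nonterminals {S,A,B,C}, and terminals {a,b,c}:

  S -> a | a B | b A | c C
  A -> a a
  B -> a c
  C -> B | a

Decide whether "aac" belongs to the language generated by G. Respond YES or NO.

Convert to CNF:
  S -> T0 B | T1 C | T2 A | a
  A -> T0 T0
  B -> T0 T1
  C -> T0 T1 | a
  T0 -> a
  T1 -> c
  T2 -> b

CYK table (by increasing span):
  cell(0,0) a: {C,S,T0}  orig:{C,S}
  cell(1,1) a: {C,S,T0}  orig:{C,S}
  cell(2,2) c: {T1}  orig:{}
  cell(0,1) aa: {A}
  cell(1,2) ac: {B,C}
  cell(0,2) aac: {S}

S ∈ T[0,2] ⇒ YES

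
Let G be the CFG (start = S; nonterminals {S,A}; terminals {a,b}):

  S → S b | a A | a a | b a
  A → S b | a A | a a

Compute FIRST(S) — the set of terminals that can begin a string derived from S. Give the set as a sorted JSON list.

FIRST iteration:
round 1:
  A via A→a A: +{a}
  S via S→a A: +{a}
  S via S→b a: +{b}
  FIRST[S]={a,b}  FIRST[A]={a}
round 2:
  A via A→S b: +{b}
  FIRST[S]={a,b}  FIRST[A]={a,b}
round 3: — fixpoint
  FIRST[S]={a,b}  FIRST[A]={a,b}

FIRST(S) = ["a", "b"]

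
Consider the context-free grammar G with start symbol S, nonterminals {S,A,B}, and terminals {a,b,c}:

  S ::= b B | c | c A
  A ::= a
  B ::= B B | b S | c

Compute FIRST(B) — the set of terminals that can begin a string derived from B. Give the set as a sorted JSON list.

Compute FIRST by fixpoint:
pass 1:
  A via A→a: +{a}
  B via B→b S: +{b}
  B via B→c: +{c}
  S via S→b B: +{b}
  S via S→c: +{c}
  FIRST[S]={b,c}  FIRST[A]={a}  FIRST[B]={b,c}
pass 2: done
  FIRST[S]={b,c}  FIRST[A]={a}  FIRST[B]={b,c}

FIRST(B) = ["b", "c"]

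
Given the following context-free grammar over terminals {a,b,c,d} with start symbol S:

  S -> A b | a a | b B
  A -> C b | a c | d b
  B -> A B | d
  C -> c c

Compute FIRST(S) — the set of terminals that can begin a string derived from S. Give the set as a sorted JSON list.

Compute FIRST by fixpoint:
iter 1:
  A via A→a c: +{a}
  A via A→d b: +{d}
  B via B→A B: +{a,d}
  C via C→c c: +{c}
  S via S→A b: +{a,d}
  S via S→b B: +{b}
  FIRST(S)={a,b,d}  FIRST(A)={a,d}  FIRST(B)={a,d}  FIRST(C)={c}
iter 2:
  A via A→C b: +{c}
  B via B→A B: +{c}
  S via S→A b: +{c}
  FIRST(S)={a,b,c,d}  FIRST(A)={a,c,d}  FIRST(B)={a,c,d}  FIRST(C)={c}
iter 3: (no change)
  FIRST(S)={a,b,c,d}  FIRST(A)={a,c,d}  FIRST(B)={a,c,d}  FIRST(C)={c}

FIRST(S) = ["a", "b", "c", "d"]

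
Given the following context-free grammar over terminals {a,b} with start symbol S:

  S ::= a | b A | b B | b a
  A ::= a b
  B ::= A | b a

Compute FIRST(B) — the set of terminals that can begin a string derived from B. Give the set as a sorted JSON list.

FIRST iteration:
[1]
  A via A→a b: +{a}
  B via B→A: +{a}
  B via B→b a: +{b}
  S via S→a: +{a}
  S via S→b A: +{b}
  S: {a,b}  A: {a}  B: {a,b}
[2] (no change)
  S: {a,b}  A: {a}  B: {a,b}

FIRST(B) = ["a", "b"]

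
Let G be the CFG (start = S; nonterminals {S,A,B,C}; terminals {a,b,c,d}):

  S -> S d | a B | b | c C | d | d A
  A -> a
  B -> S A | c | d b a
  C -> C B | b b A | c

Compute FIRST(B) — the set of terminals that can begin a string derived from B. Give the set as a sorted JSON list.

FIRST iteration:
[1]
  A via A→a: +{a}
  B via B→c: +{c}
  B via B→d b a: +{d}
  C via C→b b A: +{b}
  C via C→c: +{c}
  S via S→a B: +{a}
  S via S→b: +{b}
  S via S→c C: +{c}
  S via S→d: +{d}
  S: {a,b,c,d}  A: {a}  B: {c,d}  C: {b,c}
[2]
  B via B→S A: +{a,b}
  S: {a,b,c,d}  A: {a}  B: {a,b,c,d}  C: {b,c}
[3] (no change)
  S: {a,b,c,d}  A: {a}  B: {a,b,c,d}  C: {b,c}

FIRST(B) = ["a", "b", "c", "d"]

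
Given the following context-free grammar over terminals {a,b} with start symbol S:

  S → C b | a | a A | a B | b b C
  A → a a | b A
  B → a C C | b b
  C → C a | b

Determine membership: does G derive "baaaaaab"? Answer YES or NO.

CNF form of G:
  S -> C T1 | T0 A | T0 B | T1 X3 | a
  A -> T0 T0 | T1 A
  B -> T0 X2 | T1 T1
  C -> C T0 | b
  T0 -> a
  T1 -> b
  X2 -> C C
  X3 -> T1 C

CYK fill:
  T[0,0] 'b' = {C,T1}  orig:{C}
  T[1,1] 'a' = {S,T0}  orig:{S}
  T[2,2] 'a' = {S,T0}  orig:{S}
  T[3,3] 'a' = {S,T0}  orig:{S}
  T[4,4] 'a' = {S,T0}  orig:{S}
  T[5,5] 'a' = {S,T0}  orig:{S}
  T[6,6] 'a' = {S,T0}  orig:{S}
  T[7,7] 'b' = {C,T1}  orig:{C}
  T[0,1] 'ba' = {C}
  T[1,2] 'aa' = {A}
  T[2,3] 'aa' = {A}
  T[3,4] 'aa' = {A}
  T[4,5] 'aa' = {A}
  T[5,6] 'aa' = {A}
  T[6,7] 'ab' = ∅
  T[0,2] 'baa' = {A,C}
  T[1,3] 'aaa' = {S}
  T[2,4] 'aaa' = {S}
  T[3,5] 'aaa' = {S}
  T[4,6] 'aaa' = {S}
  T[5,7] 'aab' = ∅
  T[0,3] 'baaa' = {C}
  T[1,4] 'aaaa' = ∅
  T[2,5] 'aaaa' = ∅
  T[3,6] 'aaaa' = ∅
  T[4,7] 'aaab' = ∅
  T[0,4] 'baaaa' = {C}
  T[1,5] 'aaaaa' = ∅
  T[2,6] 'aaaaa' = ∅
  T[3,7] 'aaaab' = ∅
  T[0,5] 'baaaaa' = {C}
  T[1,6] 'aaaaaa' = ∅
  T[2,7] 'aaaaab' = ∅
  T[0,6] 'baaaaaa' = {C}
  T[1,7] 'aaaaaab' = ∅
  T[0,7] 'baaaaaab' = {S,X2}  orig:{S}

S ∈ T[0,7] ⇒ YES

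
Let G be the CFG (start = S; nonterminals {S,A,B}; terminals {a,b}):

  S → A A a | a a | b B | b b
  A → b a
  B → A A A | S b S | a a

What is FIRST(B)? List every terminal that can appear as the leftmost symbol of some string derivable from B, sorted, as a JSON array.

FIRST iteration:
round 1:
  A via A→b a: +{b}
  B via B→A A A: +{b}
  B via B→a a: +{a}
  S via S→A A a: +{b}
  S via S→a a: +{a}
  S: {a,b}  A: {b}  B: {a,b}
round 2: done
  S: {a,b}  A: {b}  B: {a,b}

FIRST(B) = ["a", "b"]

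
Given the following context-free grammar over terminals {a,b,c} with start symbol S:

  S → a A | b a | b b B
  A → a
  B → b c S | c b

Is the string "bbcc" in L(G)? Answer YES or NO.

CNF form of G:
  S -> T0 T2 | T0 X4 | T2 A
  A -> a
  B -> T0 X3 | T1 T0
  T0 -> b
  T1 -> c
  T2 -> a
  X3 -> T1 S
  X4 -> T0 B

CYK fill:
  [0..0]={T0}  "b"  orig:{}
  [1..1]={T0}  "b"  orig:{}
  [2..2]={T1}  "c"  orig:{}
  [3..3]={T1}  "c"  orig:{}
  [0..1]=∅  "bb"
  [1..2]=∅  "bc"
  [2..3]=∅  "cc"
  [0..2]=∅  "bbc"
  [1..3]=∅  "bcc"
  [0..3]=∅  "bbcc"

S ∉ T[0,3] ⇒ NO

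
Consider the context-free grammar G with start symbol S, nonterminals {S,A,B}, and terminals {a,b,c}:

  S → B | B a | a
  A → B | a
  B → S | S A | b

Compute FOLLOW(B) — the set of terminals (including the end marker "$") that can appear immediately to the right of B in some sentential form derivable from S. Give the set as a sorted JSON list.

FIRST sets, iterate to fixpoint:
[1]
  A via A→a: +{a}
  B via B→b: +{b}
  S via S→B: +{b}
  S via S→a: +{a}
  S: {a,b}  A: {a}  B: {b}
[2]
  A via A→B: +{b}
  B via B→S: +{a}
  S: {a,b}  A: {a,b}  B: {a,b}
[3] (stable)
  S: {a,b}  A: {a,b}  B: {a,b}

FOLLOW iteration:
FOLLOW(S) := {$}
[1]
  B→S A: FOLLOW(S) ⊇ FIRST(A) = {a,b}; new: +{a,b}
  S→B: FOLLOW(B) ⊇ FOLLOW(S) ⊇ {$,a,b}; new: +{$,a,b}
  FOLLOW[S]={$,a,b}  FOLLOW[A]={}  FOLLOW[B]={$,a,b}
[2]
  B→S A: FOLLOW(A) ⊇ FOLLOW(B) ⊇ {$,a,b}; new: +{$,a,b}
  FOLLOW[S]={$,a,b}  FOLLOW[A]={$,a,b}  FOLLOW[B]={$,a,b}
[3] (stable)
  FOLLOW[S]={$,a,b}  FOLLOW[A]={$,a,b}  FOLLOW[B]={$,a,b}

FOLLOW(B) = ["$", "a", "b"]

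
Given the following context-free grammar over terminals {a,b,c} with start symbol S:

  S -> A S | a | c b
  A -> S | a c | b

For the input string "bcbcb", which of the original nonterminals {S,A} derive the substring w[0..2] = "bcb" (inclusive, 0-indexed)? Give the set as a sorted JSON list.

CNF form of G:
  S -> A S | T1 T2 | a
  A -> A S | T0 T1 | T1 T2 | a | b
  T0 -> a
  T1 -> c
  T2 -> b

CYK table (by increasing span) — only the sub-triangle for w[0..2]:
  [0..0]={A,T2}  "b"  orig:{A}
  [1..1]={T1}  "c"  orig:{}
  [2..2]={A,T2}  "b"  orig:{A}
  [0..1]=∅  "bc"
  [1..2]={A,S}  "cb"
  [0..2]={A,S}  "bcb"

Original NTs in T[0,2] deriving "bcb": ["A", "S"]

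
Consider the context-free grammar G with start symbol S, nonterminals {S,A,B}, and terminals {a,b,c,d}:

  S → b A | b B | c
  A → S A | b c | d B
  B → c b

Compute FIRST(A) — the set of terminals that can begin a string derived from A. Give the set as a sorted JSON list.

Compute FIRST by fixpoint:
iter 1:
  A via A→b c: +{b}
  A via A→d B: +{d}
  B via B→c b: +{c}
  S via S→b A: +{b}
  S via S→c: +{c}
  FIRST(S)={b,c}  FIRST(A)={b,d}  FIRST(B)={c}
iter 2:
  A via A→S A: +{c}
  FIRST(S)={b,c}  FIRST(A)={b,c,d}  FIRST(B)={c}
iter 3: (no change)
  FIRST(S)={b,c}  FIRST(A)={b,c,d}  FIRST(B)={c}

FIRST(A) = ["b", "c", "d"]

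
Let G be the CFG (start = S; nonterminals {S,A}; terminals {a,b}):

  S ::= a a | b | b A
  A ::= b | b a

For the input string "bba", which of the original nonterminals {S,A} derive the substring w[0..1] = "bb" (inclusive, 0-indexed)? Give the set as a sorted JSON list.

CNF form of G:
  S -> T0 A | T1 T1 | b
  A -> T0 T1 | b
  T0 -> b
  T1 -> a

CYK fill — only the sub-triangle for w[0..1]:
  T[0,0] 'b' = {A,S,T0}  orig:{A,S}
  T[1,1] 'b' = {A,S,T0}  orig:{A,S}
  T[0,1] 'bb' = {S}

Original NTs in T[0,1] deriving "bb": ["S"]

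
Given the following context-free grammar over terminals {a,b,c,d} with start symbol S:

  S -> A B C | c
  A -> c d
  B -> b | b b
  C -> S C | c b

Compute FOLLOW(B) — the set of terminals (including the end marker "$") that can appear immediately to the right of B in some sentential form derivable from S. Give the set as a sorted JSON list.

Compute FIRST by fixpoint:
round 1:
  A via A→c d: +{c}
  B via B→b: +{b}
  C via C→c b: +{c}
  S via S→A B C: +{c}
  FIRST[S]={c}  FIRST[A]={c}  FIRST[B]={b}  FIRST[C]={c}
round 2: — fixpoint
  FIRST[S]={c}  FIRST[A]={c}  FIRST[B]={b}  FIRST[C]={c}

FOLLOW iteration:
initialize: $ ∈ FOLLOW(S)
pass 1:
  C→S C: FOLLOW(S) ⊇ FIRST(C) = {c}; new: +{c}
  S→A B C: FOLLOW(A) ⊇ FIRST(B) = {b}; new: +{b}
  S→A B C: FOLLOW(B) ⊇ FIRST(C) = {c}; new: +{c}
  S→A B C: FOLLOW(C) ⊇ FOLLOW(S) ⊇ {$,c}; new: +{$,c}
  FOLLOW[S]={$,c}  FOLLOW[A]={b}  FOLLOW[B]={c}  FOLLOW[C]={$,c}
pass 2: done
  FOLLOW[S]={$,c}  FOLLOW[A]={b}  FOLLOW[B]={c}  FOLLOW[C]={$,c}

FOLLOW(B) = ["c"]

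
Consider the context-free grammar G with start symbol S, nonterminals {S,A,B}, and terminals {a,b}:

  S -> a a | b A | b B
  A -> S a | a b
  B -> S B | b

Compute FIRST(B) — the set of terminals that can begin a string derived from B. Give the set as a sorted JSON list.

FIRST sets, iterate to fixpoint:
pass 1:
  A via A→a b: +{a}
  B via B→b: +{b}
  S via S→a a: +{a}
  S via S→b A: +{b}
  FIRST[S]={a,b}  FIRST[A]={a}  FIRST[B]={b}
pass 2:
  A via A→S a: +{b}
  B via B→S B: +{a}
  FIRST[S]={a,b}  FIRST[A]={a,b}  FIRST[B]={a,b}
pass 3: — fixpoint
  FIRST[S]={a,b}  FIRST[A]={a,b}  FIRST[B]={a,b}

FIRST(B) = ["a", "b"]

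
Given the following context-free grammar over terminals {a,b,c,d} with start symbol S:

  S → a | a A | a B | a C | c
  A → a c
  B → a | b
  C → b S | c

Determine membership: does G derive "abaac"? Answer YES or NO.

CNF form of G:
  S -> T0 A | T0 B | T0 C | a | c
  A -> T0 T1
  B -> a | b
  C -> T2 S | c
  T0 -> a
  T1 -> c
  T2 -> b

CYK fill:
  cell(0,0) a: {B,S,T0}  orig:{B,S}
  cell(1,1) b: {B,T2}  orig:{B}
  cell(2,2) a: {B,S,T0}  orig:{B,S}
  cell(3,3) a: {B,S,T0}  orig:{B,S}
  cell(4,4) c: {C,S,T1}  orig:{C,S}
  cell(0,1) ab: {S}
  cell(1,2) ba: {C}
  cell(2,3) aa: {S}
  cell(3,4) ac: {A,S}
  cell(0,2) aba: {S}
  cell(1,3) baa: {C}
  cell(2,4) aac: {S}
  cell(0,3) abaa: {S}
  cell(1,4) baac: {C}
  cell(0,4) abaac: {S}

S ∈ T[0,4] ⇒ YES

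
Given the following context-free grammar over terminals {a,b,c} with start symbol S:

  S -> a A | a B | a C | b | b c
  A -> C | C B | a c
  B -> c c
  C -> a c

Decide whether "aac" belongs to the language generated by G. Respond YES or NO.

CNF form of G:
  S -> T0 A | T0 B | T0 C | T2 T1 | b
  A -> C B | T0 T1
  B -> T1 T1
  C -> T0 T1
  T0 -> a
  T1 -> c
  T2 -> b

CYK fill:
  T[0,0] 'a' = {T0}  orig:{}
  T[1,1] 'a' = {T0}  orig:{}
  T[2,2] 'c' = {T1}  orig:{}
  T[0,1] 'aa' = ∅
  T[1,2] 'ac' = {A,C}
  T[0,2] 'aac' = {S}

S ∈ T[0,2] ⇒ YES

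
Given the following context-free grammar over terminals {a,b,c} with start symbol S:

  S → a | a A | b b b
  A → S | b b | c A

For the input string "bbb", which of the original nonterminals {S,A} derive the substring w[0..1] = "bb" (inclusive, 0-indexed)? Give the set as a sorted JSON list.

CNF form of G:
  S -> T0 A | T1 X4 | a
  A -> T0 A | T1 T1 | T1 X3 | T2 A | a
  T0 -> a
  T1 -> b
  T2 -> c
  X3 -> T1 T1
  X4 -> T1 T1

CYK fill, restricted to cells inside w[0..1]:
  T[0,0] 'b' = {T1}  orig:{}
  T[1,1] 'b' = {T1}  orig:{}
  T[0,1] 'bb' = {A,X3,X4}  orig:{A}

Original NTs in T[0,1] deriving "bb": ["A"]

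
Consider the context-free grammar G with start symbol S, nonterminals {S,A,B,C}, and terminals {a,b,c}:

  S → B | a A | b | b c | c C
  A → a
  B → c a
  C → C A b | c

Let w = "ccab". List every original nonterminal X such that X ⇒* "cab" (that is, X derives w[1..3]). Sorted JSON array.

CNF form of G:
  S -> T0 C | T0 T1 | T1 A | T2 T0 | b
  A -> a
  B -> T0 T1
  C -> C X3 | c
  T0 -> c
  T1 -> a
  T2 -> b
  X3 -> A T2

CYK fill — only the sub-triangle for w[1..3]:
  cell(1,1) c: {C,T0}  orig:{C}
  cell(2,2) a: {A,T1}  orig:{A}
  cell(3,3) b: {S,T2}  orig:{S}
  cell(1,2) ca: {B,S}
  cell(2,3) ab: {X3}  orig:{}
  cell(1,3) cab: {C}

Original NTs in T[1,3] deriving "cab": ["C"]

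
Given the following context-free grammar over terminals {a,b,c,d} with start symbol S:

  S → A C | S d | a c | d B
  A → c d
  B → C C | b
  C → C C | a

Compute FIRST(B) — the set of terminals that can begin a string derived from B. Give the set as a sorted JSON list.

Compute FIRST by fixpoint:
[1]
  A via A→c d: +{c}
  B via B→b: +{b}
  C via C→a: +{a}
  S via S→A C: +{c}
  S via S→a c: +{a}
  S via S→d B: +{d}
  FIRST(S)={a,c,d}  FIRST(A)={c}  FIRST(B)={b}  FIRST(C)={a}
[2]
  B via B→C C: +{a}
  FIRST(S)={a,c,d}  FIRST(A)={c}  FIRST(B)={a,b}  FIRST(C)={a}
[3] (no change)
  FIRST(S)={a,c,d}  FIRST(A)={c}  FIRST(B)={a,b}  FIRST(C)={a}

FIRST(B) = ["a", "b"]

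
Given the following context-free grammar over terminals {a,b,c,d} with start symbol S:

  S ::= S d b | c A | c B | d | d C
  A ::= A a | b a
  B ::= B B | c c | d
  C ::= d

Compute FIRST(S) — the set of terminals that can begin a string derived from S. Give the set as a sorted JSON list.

FIRST iteration:
iter 1:
  A via A→b a: +{b}
  B via B→c c: +{c}
  B via B→d: +{d}
  C via C→d: +{d}
  S via S→c A: +{c}
  S via S→d: +{d}
  FIRST(S)={c,d}  FIRST(A)={b}  FIRST(B)={c,d}  FIRST(C)={d}
iter 2: (stable)
  FIRST(S)={c,d}  FIRST(A)={b}  FIRST(B)={c,d}  FIRST(C)={d}

FIRST(S) = ["c", "d"]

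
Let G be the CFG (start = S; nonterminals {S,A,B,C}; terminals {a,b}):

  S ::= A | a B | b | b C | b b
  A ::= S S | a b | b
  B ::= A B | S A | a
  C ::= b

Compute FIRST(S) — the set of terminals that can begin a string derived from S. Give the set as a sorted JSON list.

FIRST iteration:
pass 1:
  A via A→a b: +{a}
  A via A→b: +{b}
  B via B→A B: +{a,b}
  C via C→b: +{b}
  S via S→A: +{a,b}
  S: {a,b}  A: {a,b}  B: {a,b}  C: {b}
pass 2: (no change)
  S: {a,b}  A: {a,b}  B: {a,b}  C: {b}

FIRST(S) = ["a", "b"]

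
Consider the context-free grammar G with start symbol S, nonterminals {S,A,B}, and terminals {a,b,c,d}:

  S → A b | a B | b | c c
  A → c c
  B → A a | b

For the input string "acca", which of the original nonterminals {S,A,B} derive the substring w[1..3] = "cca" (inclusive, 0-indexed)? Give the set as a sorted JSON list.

CNF form of G:
  S -> A T2 | T0 T0 | T1 B | b
  A -> T0 T0
  B -> A T1 | b
  T0 -> c
  T1 -> a
  T2 -> b

Fill CYK table bottom-up, restricted to cells inside w[1..3]:
  cell(1,1) c: {T0}  orig:{}
  cell(2,2) c: {T0}  orig:{}
  cell(3,3) a: {T1}  orig:{}
  cell(1,2) cc: {A,S}
  cell(2,3) ca: ∅
  cell(1,3) cca: {B}

Original NTs in T[1,3] deriving "cca": ["B"]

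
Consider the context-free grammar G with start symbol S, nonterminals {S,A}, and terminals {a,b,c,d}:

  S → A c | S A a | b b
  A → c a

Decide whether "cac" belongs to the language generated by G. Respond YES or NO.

Convert to CNF:
  S -> A T0 | S X3 | T2 T2
  A -> T0 T1
  T0 -> c
  T1 -> a
  T2 -> b
  X3 -> A T1

CYK table (by increasing span):
  T[0,0] 'c' = {T0}  orig:{}
  T[1,1] 'a' = {T1}  orig:{}
  T[2,2] 'c' = {T0}  orig:{}
  T[0,1] 'ca' = {A}
  T[1,2] 'ac' = ∅
  T[0,2] 'cac' = {S}

S ∈ T[0,2] ⇒ YES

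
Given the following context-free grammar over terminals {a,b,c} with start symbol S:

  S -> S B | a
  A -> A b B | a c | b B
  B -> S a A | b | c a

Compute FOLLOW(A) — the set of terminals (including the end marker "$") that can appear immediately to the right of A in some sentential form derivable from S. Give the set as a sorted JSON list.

Compute FIRST by fixpoint:
iter 1:
  A via A→a c: +{a}
  A via A→b B: +{b}
  B via B→b: +{b}
  B via B→c a: +{c}
  S via S→a: +{a}
  FIRST[S]={a}  FIRST[A]={a,b}  FIRST[B]={b,c}
iter 2:
  B via B→S a A: +{a}
  FIRST[S]={a}  FIRST[A]={a,b}  FIRST[B]={a,b,c}
iter 3: (no change)
  FIRST[S]={a}  FIRST[A]={a,b}  FIRST[B]={a,b,c}

FOLLOW sets:
seed FOLLOW(S) with $
[1]
  A→A b B: FOLLOW(A) ⊇ FIRST(b) = {b}; new: +{b}
  A→A b B: FOLLOW(B) ⊇ FOLLOW(A) ⊇ {b}; new: +{b}
  B→S a A: FOLLOW(S) ⊇ FIRST(a) = {a}; new: +{a}
  S→S B: FOLLOW(S) ⊇ FIRST(B) = {a,b,c}; new: +{b,c}
  S→S B: FOLLOW(B) ⊇ FOLLOW(S) ⊇ {$,a,b,c}; new: +{$,a,c}
  FOLLOW[S]={$,a,b,c}  FOLLOW[A]={b}  FOLLOW[B]={$,a,b,c}
[2]
  B→S a A: FOLLOW(A) ⊇ FOLLOW(B) ⊇ {$,a,b,c}; new: +{$,a,c}
  FOLLOW[S]={$,a,b,c}  FOLLOW[A]={$,a,b,c}  FOLLOW[B]={$,a,b,c}
[3] (stable)
  FOLLOW[S]={$,a,b,c}  FOLLOW[A]={$,a,b,c}  FOLLOW[B]={$,a,b,c}

FOLLOW(A) = ["$", "a", "b", "c"]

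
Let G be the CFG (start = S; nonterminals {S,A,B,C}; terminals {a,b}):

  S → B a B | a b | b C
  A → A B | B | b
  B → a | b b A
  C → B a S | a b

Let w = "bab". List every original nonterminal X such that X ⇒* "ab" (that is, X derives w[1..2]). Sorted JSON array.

CNF form of G:
  S -> B X5 | T0 C | T1 T0
  A -> A B | T0 X2 | a | b
  B -> T0 X3 | a
  C -> B X4 | T1 T0
  T0 -> b
  T1 -> a
  X2 -> T0 A
  X3 -> T0 A
  X4 -> T1 S
  X5 -> T1 B

CYK fill (cells [i..j] with 1 ≤ i ≤ j ≤ 2 only):
  cell(1,1) a: {A,B,T1}  orig:{A,B}
  cell(2,2) b: {A,T0}  orig:{A}
  cell(1,2) ab: {C,S}

Original NTs in T[1,2] deriving "ab": ["C", "S"]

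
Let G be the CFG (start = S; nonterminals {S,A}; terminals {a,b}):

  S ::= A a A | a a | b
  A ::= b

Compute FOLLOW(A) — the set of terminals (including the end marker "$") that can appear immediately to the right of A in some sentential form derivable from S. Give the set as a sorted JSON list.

Compute FIRST by fixpoint:
pass 1:
  A via A→b: +{b}
  S via S→A a A: +{b}
  S via S→a a: +{a}
  FIRST(S)={a,b}  FIRST(A)={b}
pass 2: done
  FIRST(S)={a,b}  FIRST(A)={b}

FOLLOW iteration:
FOLLOW(S) := {$}
[1]
  S→A a A: FOLLOW(A) ⊇ FIRST(a) = {a}; new: +{a}
  S→A a A: FOLLOW(A) ⊇ FOLLOW(S) ⊇ {$}; new: +{$}
  S: {$}  A: {$,a}
[2] done
  S: {$}  A: {$,a}

FOLLOW(A) = ["$", "a"]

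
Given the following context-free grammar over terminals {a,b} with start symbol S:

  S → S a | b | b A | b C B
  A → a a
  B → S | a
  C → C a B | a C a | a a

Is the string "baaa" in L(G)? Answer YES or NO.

Convert to CNF:
  S -> S T0 | T1 A | T1 X5 | b
  A -> T0 T0
  B -> S T0 | T1 A | T1 X2 | a | b
  C -> C X3 | T0 T0 | T0 X4
  T0 -> a
  T1 -> b
  X2 -> C B
  X3 -> T0 B
  X4 -> C T0
  X5 -> C B

CYK fill:
  T[0,0] 'b' = {B,S,T1}  orig:{B,S}
  T[1,1] 'a' = {B,T0}  orig:{B}
  T[2,2] 'a' = {B,T0}  orig:{B}
  T[3,3] 'a' = {B,T0}  orig:{B}
  T[0,1] 'ba' = {B,S}
  T[1,2] 'aa' = {A,C,X3}  orig:{A,C}
  T[2,3] 'aa' = {A,C,X3}  orig:{A,C}
  T[0,2] 'baa' = {B,S}
  T[1,3] 'aaa' = {X2,X4,X5}  orig:{}
  T[0,3] 'baaa' = {B,S}

S ∈ T[0,3] ⇒ YES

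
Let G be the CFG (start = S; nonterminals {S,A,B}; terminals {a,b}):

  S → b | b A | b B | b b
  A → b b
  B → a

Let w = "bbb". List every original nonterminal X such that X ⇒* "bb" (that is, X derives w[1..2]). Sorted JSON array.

Convert to CNF:
  S -> T0 A | T0 B | T0 T0 | b
  A -> T0 T0
  B -> a
  T0 -> b

CYK fill — only the sub-triangle for w[1..2]:
  cell(1,1) b: {S,T0}  orig:{S}
  cell(2,2) b: {S,T0}  orig:{S}
  cell(1,2) bb: {A,S}

Original NTs in T[1,2] deriving "bb": ["A", "S"]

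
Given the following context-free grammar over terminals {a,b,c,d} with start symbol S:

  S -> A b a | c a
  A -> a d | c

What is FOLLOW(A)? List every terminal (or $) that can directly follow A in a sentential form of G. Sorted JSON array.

FIRST iteration:
pass 1:
  A via A→a d: +{a}
  A via A→c: +{c}
  S via S→A b a: +{a,c}
  FIRST[S]={a,c}  FIRST[A]={a,c}
pass 2: done
  FIRST[S]={a,c}  FIRST[A]={a,c}

FOLLOW sets:
seed FOLLOW(S) with $
iter 1:
  S→A b a: FOLLOW(A) ⊇ FIRST(b) = {b}; new: +{b}
  FOLLOW(S)={$}  FOLLOW(A)={b}
iter 2: (no change)
  FOLLOW(S)={$}  FOLLOW(A)={b}

FOLLOW(A) = ["b"]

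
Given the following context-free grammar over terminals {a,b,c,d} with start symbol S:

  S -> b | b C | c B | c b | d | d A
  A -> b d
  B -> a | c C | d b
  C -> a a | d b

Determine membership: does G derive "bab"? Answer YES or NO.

CNF form of G:
  S -> T0 C | T1 A | T2 B | T2 T0 | b | d
  A -> T0 T1
  B -> T1 T0 | T2 C | a
  C -> T1 T0 | T3 T3
  T0 -> b
  T1 -> d
  T2 -> c
  T3 -> a

CYK fill:
  T[0,0] 'b' = {S,T0}  orig:{S}
  T[1,1] 'a' = {B,T3}  orig:{B}
  T[2,2] 'b' = {S,T0}  orig:{S}
  T[0,1] 'ba' = ∅
  T[1,2] 'ab' = ∅
  T[0,2] 'bab' = ∅

S ∉ T[0,2] ⇒ NO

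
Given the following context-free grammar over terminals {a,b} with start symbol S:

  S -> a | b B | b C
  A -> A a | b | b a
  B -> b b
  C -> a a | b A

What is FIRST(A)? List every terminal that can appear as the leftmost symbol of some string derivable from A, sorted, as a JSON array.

Compute FIRST by fixpoint:
pass 1:
  A via A→b: +{b}
  B via B→b b: +{b}
  C via C→a a: +{a}
  C via C→b A: +{b}
  S via S→a: +{a}
  S via S→b B: +{b}
  FIRST[S]={a,b}  FIRST[A]={b}  FIRST[B]={b}  FIRST[C]={a,b}
pass 2: (stable)
  FIRST[S]={a,b}  FIRST[A]={b}  FIRST[B]={b}  FIRST[C]={a,b}

FIRST(A) = ["b"]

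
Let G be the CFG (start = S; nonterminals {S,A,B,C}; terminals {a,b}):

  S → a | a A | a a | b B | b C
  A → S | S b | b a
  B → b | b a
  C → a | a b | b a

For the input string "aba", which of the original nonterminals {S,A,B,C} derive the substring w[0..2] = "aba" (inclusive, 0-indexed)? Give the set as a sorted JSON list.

Convert to CNF:
  S -> T0 B | T0 C | T1 A | T1 T1 | a
  A -> S T0 | T0 B | T0 C | T0 T1 | T1 A | T1 T1 | a
  B -> T0 T1 | b
  C -> T0 T1 | T1 T0 | a
  T0 -> b
  T1 -> a

CYK fill, restricted to cells inside w[0..2]:
  cell(0,0) a: {A,C,S,T1}  orig:{A,C,S}
  cell(1,1) b: {B,T0}  orig:{B}
  cell(2,2) a: {A,C,S,T1}  orig:{A,C,S}
  cell(0,1) ab: {A,C}
  cell(1,2) ba: {A,B,C,S}
  cell(0,2) aba: {A,S}

Original NTs in T[0,2] deriving "aba": ["A", "S"]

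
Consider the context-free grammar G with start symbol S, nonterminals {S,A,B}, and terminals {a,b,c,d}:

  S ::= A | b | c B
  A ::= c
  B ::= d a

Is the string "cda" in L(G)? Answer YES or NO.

Convert to CNF:
  S -> T2 B | b | c
  A -> c
  B -> T0 T1
  T0 -> d
  T1 -> a
  T2 -> c

Fill CYK table bottom-up:
  T[0,0] 'c' = {A,S,T2}  orig:{A,S}
  T[1,1] 'd' = {T0}  orig:{}
  T[2,2] 'a' = {T1}  orig:{}
  T[0,1] 'cd' = ∅
  T[1,2] 'da' = {B}
  T[0,2] 'cda' = {S}

S ∈ T[0,2] ⇒ YES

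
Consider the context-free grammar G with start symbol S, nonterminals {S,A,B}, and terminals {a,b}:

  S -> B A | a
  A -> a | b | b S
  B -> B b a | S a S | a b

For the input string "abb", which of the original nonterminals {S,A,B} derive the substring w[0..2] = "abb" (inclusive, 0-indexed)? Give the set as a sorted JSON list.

Convert to CNF:
  S -> B A | a
  A -> T0 S | a | b
  B -> B X2 | S X3 | T1 T0
  T0 -> b
  T1 -> a
  X2 -> T0 T1
  X3 -> T1 S

CYK table (by increasing span) (cells [i..j] with 0 ≤ i ≤ j ≤ 2 only):
  cell(0,0) a: {A,S,T1}  orig:{A,S}
  cell(1,1) b: {A,T0}  orig:{A}
  cell(2,2) b: {A,T0}  orig:{A}
  cell(0,1) ab: {B}
  cell(1,2) bb: ∅
  cell(0,2) abb: {S}

Original NTs in T[0,2] deriving "abb": ["S"]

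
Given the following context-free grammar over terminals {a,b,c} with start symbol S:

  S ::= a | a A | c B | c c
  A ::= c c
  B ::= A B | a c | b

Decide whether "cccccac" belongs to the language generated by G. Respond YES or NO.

CNF form of G:
  S -> T0 B | T0 T0 | T1 A | a
  A -> T0 T0
  B -> A B | T1 T0 | b
  T0 -> c
  T1 -> a

CYK fill:
  [0..0]={T0}  "c"  orig:{}
  [1..1]={T0}  "c"  orig:{}
  [2..2]={T0}  "c"  orig:{}
  [3..3]={T0}  "c"  orig:{}
  [4..4]={T0}  "c"  orig:{}
  [5..5]={S,T1}  "a"  orig:{S}
  [6..6]={T0}  "c"  orig:{}
  [0..1]={A,S}  "cc"
  [1..2]={A,S}  "cc"
  [2..3]={A,S}  "cc"
  [3..4]={A,S}  "cc"
  [4..5]=∅  "ca"
  [5..6]={B}  "ac"
  [0..2]=∅  "ccc"
  [1..3]=∅  "ccc"
  [2..4]=∅  "ccc"
  [3..5]=∅  "cca"
  [4..6]={S}  "cac"
  [0..3]=∅  "cccc"
  [1..4]=∅  "cccc"
  [2..5]=∅  "ccca"
  [3..6]={B}  "ccac"
  [0..4]=∅  "ccccc"
  [1..5]=∅  "cccca"
  [2..6]={S}  "cccac"
  [0..5]=∅  "ccccca"
  [1..6]={B}  "ccccac"
  [0..6]={S}  "cccccac"

S ∈ T[0,6] ⇒ YES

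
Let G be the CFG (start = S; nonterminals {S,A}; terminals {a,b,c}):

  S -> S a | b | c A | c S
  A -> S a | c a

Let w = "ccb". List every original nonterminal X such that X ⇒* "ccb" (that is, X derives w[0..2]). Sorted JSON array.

Convert to CNF:
  S -> S T0 | T1 A | T1 S | b
  A -> S T0 | T1 T0
  T0 -> a
  T1 -> c

CYK fill, restricted to cells inside w[0..2]:
  T[0,0] 'c' = {T1}  orig:{}
  T[1,1] 'c' = {T1}  orig:{}
  T[2,2] 'b' = {S}
  T[0,1] 'cc' = ∅
  T[1,2] 'cb' = {S}
  T[0,2] 'ccb' = {S}

Original NTs in T[0,2] deriving "ccb": ["S"]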